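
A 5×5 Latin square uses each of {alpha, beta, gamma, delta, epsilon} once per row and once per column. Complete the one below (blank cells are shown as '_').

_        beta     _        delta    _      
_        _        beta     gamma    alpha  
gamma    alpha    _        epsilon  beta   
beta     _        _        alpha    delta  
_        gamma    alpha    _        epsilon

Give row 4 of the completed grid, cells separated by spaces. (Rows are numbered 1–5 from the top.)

row 1 has {beta,delta}; column 5 has {alpha,beta,delta,epsilon} — only gamma is left for (r1,c5).
row 3 has {alpha,beta,gamma,epsilon}; column 3 has {alpha,beta} — only delta is left for (r3,c3).
row 4 has {alpha,beta,delta}; column 2 has {alpha,beta,gamma} — only epsilon is left for (r4,c2).
row 4 has {alpha,beta,delta,epsilon}; column 3 has {alpha,beta,delta} — only gamma is left for (r4,c3).

beta epsilon gamma alpha delta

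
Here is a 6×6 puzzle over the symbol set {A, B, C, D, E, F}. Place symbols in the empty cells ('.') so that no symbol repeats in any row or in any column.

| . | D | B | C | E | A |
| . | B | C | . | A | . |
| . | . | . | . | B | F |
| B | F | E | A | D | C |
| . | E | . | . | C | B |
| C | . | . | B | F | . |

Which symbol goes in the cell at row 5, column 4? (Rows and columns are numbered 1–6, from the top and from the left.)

D

row 1 has {A,B,C,D,E}; column 1 has {B,C} — only F is left for (r1,c1).
row 6 has {B,C,F}; column 2 has {B,D,E,F} — only A is left for (r6,c2).
row 6 has {A,B,C,F}; column 3 has {B,C,E} — only D is left for (r6,c3).
row 6 has {A,B,C,D,F}; column 6 has {A,B,C,F} — only E is left for (r6,c6).
row 2 has {A,B,C}; column 6 has {A,B,C,E,F} — only D is left for (r2,c6).
row 3 has {B,F}; column 2 has {A,B,D,E,F} — only C is left for (r3,c2).
row 3 has {B,C,F}; column 3 has {B,C,D,E} — only A is left for (r3,c3).
row 5 has {B,C,E}; column 3 has {A,B,C,D,E} — only F is left for (r5,c3).
row 5 has {B,C,E,F}; column 4 has {A,B,C} — only D is left for (r5,c4).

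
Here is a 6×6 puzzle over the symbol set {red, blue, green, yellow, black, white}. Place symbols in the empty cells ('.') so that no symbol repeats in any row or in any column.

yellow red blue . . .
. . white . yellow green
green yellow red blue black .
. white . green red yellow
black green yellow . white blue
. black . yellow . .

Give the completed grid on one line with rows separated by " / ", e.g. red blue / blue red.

row 1 has {red,blue,yellow}; column 5 has {red,yellow,black,white} — only green is left for (r1,c5).
row 2 has {green,yellow,white}; column 2 has {red,green,yellow,black,white} — only blue is left for (r2,c2).
row 3 has {red,blue,green,yellow,black}; column 6 has {blue,green,yellow} — only white is left for (r3,c6).
row 4 has {red,green,yellow,white}; column 1 has {green,yellow,black} — only blue is left for (r4,c1).
row 4 has {red,blue,green,yellow,white}; column 3 has {red,blue,yellow,white} — only black is left for (r4,c3).
row 5 has {blue,green,yellow,black,white}; column 4 has {blue,green,yellow} — only red is left for (r5,c4).
row 6 has {yellow,black}; column 3 has {red,blue,yellow,black,white} — only green is left for (r6,c3).
row 6 has {green,yellow,black}; column 5 has {red,green,yellow,black,white} — only blue is left for (r6,c5).
row 6 has {blue,green,yellow,black}; column 6 has {blue,green,yellow,white} — only red is left for (r6,c6).
row 1 has {red,blue,green,yellow}; column 6 has {red,blue,green,yellow,white} — only black is left for (r1,c6).
row 2 has {blue,green,yellow,white}; column 1 has {blue,green,yellow,black} — only red is left for (r2,c1).
row 2 has {red,blue,green,yellow,white}; column 4 has {red,blue,green,yellow} — only black is left for (r2,c4).
row 6 has {red,blue,green,yellow,black}; column 1 has {red,blue,green,yellow,black} — only white is left for (r6,c1).
row 1 has {red,blue,green,yellow,black}; column 4 has {red,blue,green,yellow,black} — only white is left for (r1,c4).

yellow red blue white green black / red blue white black yellow green / green yellow red blue black white / blue white black green red yellow / black green yellow red white blue / white black green yellow blue red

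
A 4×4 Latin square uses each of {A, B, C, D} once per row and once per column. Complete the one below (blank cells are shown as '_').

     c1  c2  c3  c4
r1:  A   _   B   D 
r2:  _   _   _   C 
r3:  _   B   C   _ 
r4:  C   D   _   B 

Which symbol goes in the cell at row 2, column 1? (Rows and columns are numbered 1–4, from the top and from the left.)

B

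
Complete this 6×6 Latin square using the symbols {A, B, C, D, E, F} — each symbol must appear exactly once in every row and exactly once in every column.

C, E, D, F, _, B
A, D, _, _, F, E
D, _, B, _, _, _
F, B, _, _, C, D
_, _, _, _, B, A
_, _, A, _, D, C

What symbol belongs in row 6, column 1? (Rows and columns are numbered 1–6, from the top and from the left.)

At row 1, column 5: row 1 has {B,C,D,E,F}; column 5 has {B,C,D,F}; that leaves A.
At row 2, column 3: row 2 has {A,D,E,F}; column 3 has {A,B,D}; that leaves C.
At row 2, column 4: row 2 has {A,C,D,E,F}; column 4 has {F}; that leaves B.
At row 3, column 5: row 3 has {B,D}; column 5 has {A,B,C,D,F}; that leaves E.
At row 3, column 6: row 3 has {B,D,E}; column 6 has {A,B,C,D,E}; that leaves F.
At row 4, column 3: row 4 has {B,C,D,F}; column 3 has {A,B,C,D}; that leaves E.
At row 4, column 4: row 4 has {B,C,D,E,F}; column 4 has {B,F}; that leaves A.
At row 5, column 1: row 5 has {A,B}; column 1 has {A,C,D,F}; that leaves E.
At row 5, column 3: row 5 has {A,B,E}; column 3 has {A,B,C,D,E}; that leaves F.
At row 6, column 1: row 6 has {A,C,D}; column 1 has {A,C,D,E,F}; that leaves B.

B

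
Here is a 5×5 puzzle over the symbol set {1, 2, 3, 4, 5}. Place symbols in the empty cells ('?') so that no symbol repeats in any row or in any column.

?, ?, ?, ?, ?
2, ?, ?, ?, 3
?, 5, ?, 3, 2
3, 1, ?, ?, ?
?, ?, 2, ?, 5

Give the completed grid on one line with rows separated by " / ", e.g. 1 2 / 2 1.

5 2 3 4 1 / 2 4 1 5 3 / 1 5 4 3 2 / 3 1 5 2 4 / 4 3 2 1 5

At row 2, column 2: row 2 has {2,3}; column 2 has {1,5}; that leaves 4.
At row 4, column 5: row 4 has {1,3}; column 5 has {2,3,5}; that leaves 4.
At row 5, column 2: row 5 has {2,5}; column 2 has {1,4,5}; that leaves 3.
At row 1, column 2: row 1 is empty so far; column 2 has {1,3,4,5}; that leaves 2.
At row 1, column 5: row 1 has {2}; column 5 has {2,3,4,5}; that leaves 1.
At row 4, column 3: row 4 has {1,3,4}; column 3 has {2}; that leaves 5.
At row 4, column 4: row 4 has {1,3,4,5}; column 4 has {3}; that leaves 2.
At row 2, column 3: row 2 has {2,3,4}; column 3 has {2,5}; that leaves 1.
At row 2, column 4: row 2 has {1,2,3,4}; column 4 has {2,3}; that leaves 5.
At row 3, column 3: row 3 has {2,3,5}; column 3 has {1,2,5}; that leaves 4.
At row 1, column 3: row 1 has {1,2}; column 3 has {1,2,4,5}; that leaves 3.
At row 1, column 4: row 1 has {1,2,3}; column 4 has {2,3,5}; that leaves 4.
At row 3, column 1: row 3 has {2,3,4,5}; column 1 has {2,3}; that leaves 1.
At row 5, column 1: row 5 has {2,3,5}; column 1 has {1,2,3}; that leaves 4.
At row 5, column 4: row 5 has {2,3,4,5}; column 4 has {2,3,4,5}; that leaves 1.
At row 1, column 1: row 1 has {1,2,3,4}; column 1 has {1,2,3,4}; that leaves 5.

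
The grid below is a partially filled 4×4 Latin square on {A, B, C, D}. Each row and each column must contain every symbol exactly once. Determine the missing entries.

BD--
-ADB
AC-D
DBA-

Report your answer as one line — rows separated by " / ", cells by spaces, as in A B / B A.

(r1,c3): row 1 has {B,D}; column 3 has {A,D}, so it must be C.
(r1,c4): row 1 has {B,C,D}; column 4 has {B,D}, so it must be A.
(r2,c1): row 2 has {A,B,D}; column 1 has {A,B,D}, so it must be C.
(r3,c3): row 3 has {A,C,D}; column 3 has {A,C,D}, so it must be B.
(r4,c4): row 4 has {A,B,D}; column 4 has {A,B,D}, so it must be C.

B D C A / C A D B / A C B D / D B A C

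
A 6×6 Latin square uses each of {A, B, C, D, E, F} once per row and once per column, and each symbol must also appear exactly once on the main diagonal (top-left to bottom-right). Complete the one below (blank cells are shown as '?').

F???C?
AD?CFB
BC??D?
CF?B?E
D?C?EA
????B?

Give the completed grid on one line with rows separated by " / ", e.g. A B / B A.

F E B A C D / A D E C F B / B C A E D F / C F D B A E / D B C F E A / E A F D B C

(r1,c6) = D
(r2,c3) = E
(r3,c3) = A
(r3,c6) = F
(r4,c3) = D
(r4,c5) = A
(r5,c2) = B
(r5,c4) = F
(r6,c1) = E
(r6,c2) = A
(r6,c3) = F
(r6,c4) = D
(r6,c6) = C
(r1,c2) = E
(r1,c3) = B
(r1,c4) = A
(r3,c4) = E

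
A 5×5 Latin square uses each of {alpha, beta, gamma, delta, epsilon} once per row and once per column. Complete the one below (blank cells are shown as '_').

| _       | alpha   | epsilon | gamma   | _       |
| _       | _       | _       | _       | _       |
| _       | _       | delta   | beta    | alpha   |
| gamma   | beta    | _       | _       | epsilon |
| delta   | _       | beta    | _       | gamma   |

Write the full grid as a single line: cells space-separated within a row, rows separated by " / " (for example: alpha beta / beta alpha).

At row 1, column 1: row 1 has {alpha,gamma,epsilon}; column 1 has {gamma,delta}; that leaves beta.
At row 1, column 5: row 1 has {alpha,beta,gamma,epsilon}; column 5 has {alpha,gamma,epsilon}; that leaves delta.
At row 2, column 5: row 2 is empty so far; column 5 has {alpha,gamma,delta,epsilon}; that leaves beta.
At row 3, column 1: row 3 has {alpha,beta,delta}; column 1 has {beta,gamma,delta}; that leaves epsilon.
At row 3, column 2: row 3 has {alpha,beta,delta,epsilon}; column 2 has {alpha,beta}; that leaves gamma.
At row 4, column 3: row 4 has {beta,gamma,epsilon}; column 3 has {beta,delta,epsilon}; that leaves alpha.
At row 4, column 4: row 4 has {alpha,beta,gamma,epsilon}; column 4 has {beta,gamma}; that leaves delta.
At row 5, column 2: row 5 has {beta,gamma,delta}; column 2 has {alpha,beta,gamma}; that leaves epsilon.
At row 5, column 4: row 5 has {beta,gamma,delta,epsilon}; column 4 has {beta,gamma,delta}; that leaves alpha.
At row 2, column 1: row 2 has {beta}; column 1 has {beta,gamma,delta,epsilon}; that leaves alpha.
At row 2, column 2: row 2 has {alpha,beta}; column 2 has {alpha,beta,gamma,epsilon}; that leaves delta.
At row 2, column 3: row 2 has {alpha,beta,delta}; column 3 has {alpha,beta,delta,epsilon}; that leaves gamma.
At row 2, column 4: row 2 has {alpha,beta,gamma,delta}; column 4 has {alpha,beta,gamma,delta}; that leaves epsilon.

beta alpha epsilon gamma delta / alpha delta gamma epsilon beta / epsilon gamma delta beta alpha / gamma beta alpha delta epsilon / delta epsilon beta alpha gamma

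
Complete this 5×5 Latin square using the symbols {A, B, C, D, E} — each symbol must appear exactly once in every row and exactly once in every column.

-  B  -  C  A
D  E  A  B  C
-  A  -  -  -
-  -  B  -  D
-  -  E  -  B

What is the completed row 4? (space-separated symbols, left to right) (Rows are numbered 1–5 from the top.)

A C B E D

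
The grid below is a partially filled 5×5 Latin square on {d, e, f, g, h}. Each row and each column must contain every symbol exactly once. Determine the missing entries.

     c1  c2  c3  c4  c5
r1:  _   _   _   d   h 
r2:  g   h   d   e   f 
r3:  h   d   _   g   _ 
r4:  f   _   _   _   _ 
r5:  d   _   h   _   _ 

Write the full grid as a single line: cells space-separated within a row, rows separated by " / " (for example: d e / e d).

e f g d h / g h d e f / h d f g e / f g e h d / d e h f g

(r1,c1) = e
(r3,c5) = e
(r4,c4) = h
(r5,c4) = f
(r5,c5) = g
(r3,c3) = f
(r4,c5) = d
(r5,c2) = e
(r1,c3) = g
(r4,c2) = g
(r4,c3) = e
(r1,c2) = f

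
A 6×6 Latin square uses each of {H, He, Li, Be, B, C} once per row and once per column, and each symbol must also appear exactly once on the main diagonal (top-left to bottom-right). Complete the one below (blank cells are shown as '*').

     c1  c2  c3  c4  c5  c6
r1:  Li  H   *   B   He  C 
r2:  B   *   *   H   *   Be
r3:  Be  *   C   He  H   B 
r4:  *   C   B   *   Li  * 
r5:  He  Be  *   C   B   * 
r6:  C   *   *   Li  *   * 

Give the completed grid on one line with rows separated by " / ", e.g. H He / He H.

Li H Be B He C / B He Li H C Be / Be Li C He H B / H C B Be Li He / He Be H C B Li / C B He Li Be H

At row 1, column 3: row 1 has {H,He,Li,B,C}; column 3 has {B,C}; that leaves Be.
At row 2, column 2: row 2 has {H,Be,B}; column 2 has {H,Be,C}; the diagonal has {Li,B,C}; that leaves He.
At row 2, column 3: row 2 has {H,He,Be,B}; column 3 has {Be,B,C}; that leaves Li.
At row 2, column 5: row 2 has {H,He,Li,Be,B}; column 5 has {H,He,Li,B}; that leaves C.
At row 3, column 2: row 3 has {H,He,Be,B,C}; column 2 has {H,He,Be,C}; that leaves Li.
At row 4, column 1: row 4 has {Li,B,C}; column 1 has {He,Li,Be,B,C}; that leaves H.
At row 4, column 4: row 4 has {H,Li,B,C}; column 4 has {H,He,Li,B,C}; the diagonal has {He,Li,B,C}; that leaves Be.
At row 4, column 6: row 4 has {H,Li,Be,B,C}; column 6 has {Be,B,C}; that leaves He.
At row 5, column 3: row 5 has {He,Be,B,C}; column 3 has {Li,Be,B,C}; that leaves H.
At row 5, column 6: row 5 has {H,He,Be,B,C}; column 6 has {He,Be,B,C}; that leaves Li.
At row 6, column 2: row 6 has {Li,C}; column 2 has {H,He,Li,Be,C}; that leaves B.
At row 6, column 3: row 6 has {Li,B,C}; column 3 has {H,Li,Be,B,C}; that leaves He.
At row 6, column 5: row 6 has {He,Li,B,C}; column 5 has {H,He,Li,B,C}; that leaves Be.
At row 6, column 6: row 6 has {He,Li,Be,B,C}; column 6 has {He,Li,Be,B,C}; the diagonal has {He,Li,Be,B,C}; that leaves H.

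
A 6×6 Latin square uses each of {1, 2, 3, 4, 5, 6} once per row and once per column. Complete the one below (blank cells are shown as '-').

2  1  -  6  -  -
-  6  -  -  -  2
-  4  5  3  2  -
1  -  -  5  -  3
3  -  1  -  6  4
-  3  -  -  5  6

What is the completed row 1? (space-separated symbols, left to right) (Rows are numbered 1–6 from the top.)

(r1,c6) = 5
(r3,c1) = 6
(r3,c6) = 1
(r4,c2) = 2
(r4,c5) = 4
(r5,c2) = 5
(r5,c4) = 2
(r6,c1) = 4
(r6,c3) = 2
(r6,c4) = 1
(r1,c5) = 3
(r2,c1) = 5
(r2,c4) = 4
(r2,c5) = 1
(r4,c3) = 6
(r1,c3) = 4

2 1 4 6 3 5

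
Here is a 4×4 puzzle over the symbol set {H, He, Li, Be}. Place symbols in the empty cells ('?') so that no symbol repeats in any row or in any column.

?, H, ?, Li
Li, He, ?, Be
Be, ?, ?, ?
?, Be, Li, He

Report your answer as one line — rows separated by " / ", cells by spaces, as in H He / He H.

He H Be Li / Li He H Be / Be Li He H / H Be Li He

Cell (r1,c1): row 1 has {H,Li}; column 1 has {Li,Be} → He.
Cell (r1,c3): row 1 has {H,He,Li}; column 3 has {Li} → Be.
Cell (r2,c3): row 2 has {He,Li,Be}; column 3 has {Li,Be} → H.
Cell (r3,c2): row 3 has {Be}; column 2 has {H,He,Be} → Li.
Cell (r3,c3): row 3 has {Li,Be}; column 3 has {H,Li,Be} → He.
Cell (r3,c4): row 3 has {He,Li,Be}; column 4 has {He,Li,Be} → H.
Cell (r4,c1): row 4 has {He,Li,Be}; column 1 has {He,Li,Be} → H.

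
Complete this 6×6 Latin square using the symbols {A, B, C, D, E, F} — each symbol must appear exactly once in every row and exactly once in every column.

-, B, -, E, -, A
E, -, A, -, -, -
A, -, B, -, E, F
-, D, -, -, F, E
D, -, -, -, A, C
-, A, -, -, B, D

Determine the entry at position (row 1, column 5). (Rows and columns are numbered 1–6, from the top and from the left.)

C

At row 2, column 6: row 2 has {A,E}; column 6 has {A,C,D,E,F}; that leaves B.
At row 3, column 2: row 3 has {A,B,E,F}; column 2 has {A,B,D}; that leaves C.
At row 3, column 4: row 3 has {A,B,C,E,F}; column 4 has {E}; that leaves D.
At row 4, column 3: row 4 has {D,E,F}; column 3 has {A,B}; that leaves C.
At row 2, column 2: row 2 has {A,B,E}; column 2 has {A,B,C,D}; that leaves F.
At row 2, column 4: row 2 has {A,B,E,F}; column 4 has {D,E}; that leaves C.
At row 2, column 5: row 2 has {A,B,C,E,F}; column 5 has {A,B,E,F}; that leaves D.
At row 4, column 1: row 4 has {C,D,E,F}; column 1 has {A,D,E}; that leaves B.
At row 4, column 4: row 4 has {B,C,D,E,F}; column 4 has {C,D,E}; that leaves A.
At row 5, column 2: row 5 has {A,C,D}; column 2 has {A,B,C,D,F}; that leaves E.
At row 5, column 3: row 5 has {A,C,D,E}; column 3 has {A,B,C}; that leaves F.
At row 5, column 4: row 5 has {A,C,D,E,F}; column 4 has {A,C,D,E}; that leaves B.
At row 6, column 3: row 6 has {A,B,D}; column 3 has {A,B,C,F}; that leaves E.
At row 6, column 4: row 6 has {A,B,D,E}; column 4 has {A,B,C,D,E}; that leaves F.
At row 1, column 3: row 1 has {A,B,E}; column 3 has {A,B,C,E,F}; that leaves D.
At row 1, column 5: row 1 has {A,B,D,E}; column 5 has {A,B,D,E,F}; that leaves C.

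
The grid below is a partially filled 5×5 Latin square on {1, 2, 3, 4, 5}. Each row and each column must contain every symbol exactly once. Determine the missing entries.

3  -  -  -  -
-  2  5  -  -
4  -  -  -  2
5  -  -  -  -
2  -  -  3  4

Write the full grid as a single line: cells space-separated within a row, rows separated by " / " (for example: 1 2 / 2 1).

3 4 2 1 5 / 1 2 5 4 3 / 4 1 3 5 2 / 5 3 4 2 1 / 2 5 1 3 4

(r2,c1) = 1
(r2,c4) = 4
(r2,c5) = 3
(r4,c5) = 1
(r5,c3) = 1
(r1,c5) = 5
(r3,c3) = 3
(r4,c4) = 2
(r5,c2) = 5
(r1,c4) = 1
(r3,c2) = 1
(r3,c4) = 5
(r4,c3) = 4
(r1,c2) = 4
(r1,c3) = 2
(r4,c2) = 3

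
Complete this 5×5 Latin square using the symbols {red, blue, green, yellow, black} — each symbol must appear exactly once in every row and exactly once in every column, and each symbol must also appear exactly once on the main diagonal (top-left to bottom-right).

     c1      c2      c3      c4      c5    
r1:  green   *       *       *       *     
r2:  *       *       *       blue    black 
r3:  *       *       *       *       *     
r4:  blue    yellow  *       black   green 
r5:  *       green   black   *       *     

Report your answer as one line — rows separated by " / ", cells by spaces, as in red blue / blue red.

green black blue red yellow / yellow red green blue black / black blue yellow green red / blue yellow red black green / red green black yellow blue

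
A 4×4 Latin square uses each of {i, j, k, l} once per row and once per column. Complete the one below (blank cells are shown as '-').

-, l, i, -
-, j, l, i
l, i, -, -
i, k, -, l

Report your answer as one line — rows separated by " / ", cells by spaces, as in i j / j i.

j l i k / k j l i / l i k j / i k j l

At row 2, column 1: row 2 has {i,j,l}; column 1 has {i,l}; that leaves k.
At row 4, column 3: row 4 has {i,k,l}; column 3 has {i,l}; that leaves j.
At row 1, column 1: row 1 has {i,l}; column 1 has {i,k,l}; that leaves j.
At row 1, column 4: row 1 has {i,j,l}; column 4 has {i,l}; that leaves k.
At row 3, column 3: row 3 has {i,l}; column 3 has {i,j,l}; that leaves k.
At row 3, column 4: row 3 has {i,k,l}; column 4 has {i,k,l}; that leaves j.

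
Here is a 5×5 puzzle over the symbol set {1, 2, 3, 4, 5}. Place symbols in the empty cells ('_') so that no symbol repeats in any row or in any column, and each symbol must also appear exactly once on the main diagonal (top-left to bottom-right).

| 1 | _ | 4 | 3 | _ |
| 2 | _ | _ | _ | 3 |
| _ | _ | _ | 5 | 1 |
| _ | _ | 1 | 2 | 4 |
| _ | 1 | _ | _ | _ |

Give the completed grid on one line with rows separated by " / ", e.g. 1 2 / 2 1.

1 5 4 3 2 / 2 4 5 1 3 / 4 2 3 5 1 / 5 3 1 2 4 / 3 1 2 4 5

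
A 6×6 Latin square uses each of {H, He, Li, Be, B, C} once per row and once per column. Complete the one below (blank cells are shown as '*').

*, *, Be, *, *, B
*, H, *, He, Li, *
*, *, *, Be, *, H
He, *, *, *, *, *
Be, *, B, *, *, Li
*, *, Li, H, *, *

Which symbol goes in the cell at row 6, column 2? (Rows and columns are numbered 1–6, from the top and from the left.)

At row 2, column 3: row 2 has {H,He,Li}; column 3 has {Li,Be,B}; that leaves C.
At row 2, column 6: row 2 has {H,He,Li,C}; column 6 has {H,Li,B}; that leaves Be.
At row 3, column 3: row 3 has {H,Be}; column 3 has {Li,Be,B,C}; that leaves He.
At row 4, column 3: row 4 has {He}; column 3 has {He,Li,Be,B,C}; that leaves H.
At row 4, column 6: row 4 has {H,He}; column 6 has {H,Li,Be,B}; that leaves C.
At row 5, column 4: row 5 has {Li,Be,B}; column 4 has {H,He,Be}; that leaves C.
At row 6, column 6: row 6 has {H,Li}; column 6 has {H,Li,Be,B,C}; that leaves He.
At row 1, column 4: row 1 has {Be,B}; column 4 has {H,He,Be,C}; that leaves Li.
At row 2, column 1: row 2 has {H,He,Li,Be,C}; column 1 has {He,Be}; that leaves B.
At row 4, column 4: row 4 has {H,He,C}; column 4 has {H,He,Li,Be,C}; that leaves B.
At row 4, column 5: row 4 has {H,He,B,C}; column 5 has {Li}; that leaves Be.
At row 5, column 2: row 5 has {Li,Be,B,C}; column 2 has {H}; that leaves He.
At row 5, column 5: row 5 has {He,Li,Be,B,C}; column 5 has {Li,Be}; that leaves H.
At row 6, column 1: row 6 has {H,He,Li}; column 1 has {He,Be,B}; that leaves C.
At row 6, column 5: row 6 has {H,He,Li,C}; column 5 has {H,Li,Be}; that leaves B.
At row 1, column 1: row 1 has {Li,Be,B}; column 1 has {He,Be,B,C}; that leaves H.
At row 1, column 2: row 1 has {H,Li,Be,B}; column 2 has {H,He}; that leaves C.
At row 1, column 5: row 1 has {H,Li,Be,B,C}; column 5 has {H,Li,Be,B}; that leaves He.
At row 3, column 1: row 3 has {H,He,Be}; column 1 has {H,He,Be,B,C}; that leaves Li.
At row 3, column 2: row 3 has {H,He,Li,Be}; column 2 has {H,He,C}; that leaves B.
At row 3, column 5: row 3 has {H,He,Li,Be,B}; column 5 has {H,He,Li,Be,B}; that leaves C.
At row 4, column 2: row 4 has {H,He,Be,B,C}; column 2 has {H,He,B,C}; that leaves Li.
At row 6, column 2: row 6 has {H,He,Li,B,C}; column 2 has {H,He,Li,B,C}; that leaves Be.

Be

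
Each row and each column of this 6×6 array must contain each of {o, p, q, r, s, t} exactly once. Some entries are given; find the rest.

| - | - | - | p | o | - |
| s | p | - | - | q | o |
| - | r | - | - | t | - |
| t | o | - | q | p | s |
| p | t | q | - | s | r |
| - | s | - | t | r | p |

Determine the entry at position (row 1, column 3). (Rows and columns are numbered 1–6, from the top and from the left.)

s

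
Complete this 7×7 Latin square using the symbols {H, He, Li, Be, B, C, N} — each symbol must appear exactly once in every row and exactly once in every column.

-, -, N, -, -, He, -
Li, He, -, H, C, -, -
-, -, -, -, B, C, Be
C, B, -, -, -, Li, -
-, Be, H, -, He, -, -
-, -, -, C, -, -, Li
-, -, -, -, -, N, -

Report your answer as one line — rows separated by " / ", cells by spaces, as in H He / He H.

H C N Be Li He B / Li He B H C Be N / He H Li N B C Be / C B Be He N Li H / N Be H Li He B C / B N He C Be H Li / Be Li C B H N He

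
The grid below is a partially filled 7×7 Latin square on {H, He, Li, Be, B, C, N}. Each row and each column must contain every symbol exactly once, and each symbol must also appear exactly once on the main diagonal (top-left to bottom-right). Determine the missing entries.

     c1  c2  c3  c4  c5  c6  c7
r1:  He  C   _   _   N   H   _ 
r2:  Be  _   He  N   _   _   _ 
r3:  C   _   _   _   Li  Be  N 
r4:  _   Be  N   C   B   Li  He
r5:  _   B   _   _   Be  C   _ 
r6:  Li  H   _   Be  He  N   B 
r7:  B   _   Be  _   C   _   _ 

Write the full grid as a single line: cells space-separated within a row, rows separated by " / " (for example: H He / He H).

(r2,c2) = Li
(r2,c5) = H
(r2,c6) = B
(r2,c7) = C
(r3,c2) = He
(r4,c1) = H
(r5,c1) = N
(r6,c3) = C
(r7,c2) = N
(r7,c6) = He
(r7,c7) = H
(r3,c3) = B
(r3,c4) = H
(r5,c7) = Li
(r7,c4) = Li
(r1,c3) = Li
(r1,c4) = B
(r1,c7) = Be
(r5,c3) = H
(r5,c4) = He

He C Li B N H Be / Be Li He N H B C / C He B H Li Be N / H Be N C B Li He / N B H He Be C Li / Li H C Be He N B / B N Be Li C He H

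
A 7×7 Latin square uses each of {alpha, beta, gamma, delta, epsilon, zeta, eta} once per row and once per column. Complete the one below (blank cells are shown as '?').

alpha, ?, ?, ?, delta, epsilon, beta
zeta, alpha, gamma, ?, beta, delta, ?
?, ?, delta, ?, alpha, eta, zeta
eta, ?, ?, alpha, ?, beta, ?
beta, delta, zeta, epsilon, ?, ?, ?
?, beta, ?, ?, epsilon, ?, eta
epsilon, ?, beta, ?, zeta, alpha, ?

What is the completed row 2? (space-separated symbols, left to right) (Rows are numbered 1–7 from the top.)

zeta alpha gamma eta beta delta epsilon

(r1,c3) = eta
(r2,c4) = eta
(r2,c7) = epsilon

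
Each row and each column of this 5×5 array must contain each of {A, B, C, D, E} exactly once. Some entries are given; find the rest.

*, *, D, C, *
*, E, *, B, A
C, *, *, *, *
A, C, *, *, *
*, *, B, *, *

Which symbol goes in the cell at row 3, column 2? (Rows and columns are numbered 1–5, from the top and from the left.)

B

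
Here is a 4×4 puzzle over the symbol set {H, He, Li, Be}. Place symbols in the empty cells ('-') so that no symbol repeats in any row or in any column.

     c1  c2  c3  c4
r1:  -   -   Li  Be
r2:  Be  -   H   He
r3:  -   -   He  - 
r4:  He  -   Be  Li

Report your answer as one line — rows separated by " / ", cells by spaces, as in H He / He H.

H He Li Be / Be Li H He / Li Be He H / He H Be Li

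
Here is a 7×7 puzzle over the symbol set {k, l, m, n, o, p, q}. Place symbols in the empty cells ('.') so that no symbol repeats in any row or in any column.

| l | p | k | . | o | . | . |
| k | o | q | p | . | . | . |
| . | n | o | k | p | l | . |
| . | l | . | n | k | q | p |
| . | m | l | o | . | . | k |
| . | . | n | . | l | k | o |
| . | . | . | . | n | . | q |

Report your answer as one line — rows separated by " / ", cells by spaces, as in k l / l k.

l p k q o m n / k o q p m n l / q n o k p l m / o l m n k q p / n m l o q p k / p q n m l k o / m k p l n o q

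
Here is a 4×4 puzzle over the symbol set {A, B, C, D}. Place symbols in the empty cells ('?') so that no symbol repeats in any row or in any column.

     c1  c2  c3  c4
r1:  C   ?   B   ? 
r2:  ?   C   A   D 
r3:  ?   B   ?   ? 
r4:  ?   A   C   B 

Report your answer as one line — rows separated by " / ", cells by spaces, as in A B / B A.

C D B A / B C A D / A B D C / D A C B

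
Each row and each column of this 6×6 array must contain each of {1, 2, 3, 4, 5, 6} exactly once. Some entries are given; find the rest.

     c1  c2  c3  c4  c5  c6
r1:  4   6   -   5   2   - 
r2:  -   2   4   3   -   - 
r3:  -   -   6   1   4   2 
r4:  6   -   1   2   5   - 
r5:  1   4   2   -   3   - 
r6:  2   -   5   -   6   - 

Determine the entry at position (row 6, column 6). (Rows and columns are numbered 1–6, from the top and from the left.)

3

(r1,c3): row 1 has {2,4,5,6}; column 3 has {1,2,4,5,6}, so it must be 3.
(r1,c6): row 1 has {2,3,4,5,6}; column 6 has {2}, so it must be 1.
(r2,c1): row 2 has {2,3,4}; column 1 has {1,2,4,6}, so it must be 5.
(r2,c5): row 2 has {2,3,4,5}; column 5 has {2,3,4,5,6}, so it must be 1.
(r2,c6): row 2 has {1,2,3,4,5}; column 6 has {1,2}, so it must be 6.
(r3,c1): row 3 has {1,2,4,6}; column 1 has {1,2,4,5,6}, so it must be 3.
(r3,c2): row 3 has {1,2,3,4,6}; column 2 has {2,4,6}, so it must be 5.
(r4,c2): row 4 has {1,2,5,6}; column 2 has {2,4,5,6}, so it must be 3.
(r4,c6): row 4 has {1,2,3,5,6}; column 6 has {1,2,6}, so it must be 4.
(r5,c4): row 5 has {1,2,3,4}; column 4 has {1,2,3,5}, so it must be 6.
(r5,c6): row 5 has {1,2,3,4,6}; column 6 has {1,2,4,6}, so it must be 5.
(r6,c2): row 6 has {2,5,6}; column 2 has {2,3,4,5,6}, so it must be 1.
(r6,c4): row 6 has {1,2,5,6}; column 4 has {1,2,3,5,6}, so it must be 4.
(r6,c6): row 6 has {1,2,4,5,6}; column 6 has {1,2,4,5,6}, so it must be 3.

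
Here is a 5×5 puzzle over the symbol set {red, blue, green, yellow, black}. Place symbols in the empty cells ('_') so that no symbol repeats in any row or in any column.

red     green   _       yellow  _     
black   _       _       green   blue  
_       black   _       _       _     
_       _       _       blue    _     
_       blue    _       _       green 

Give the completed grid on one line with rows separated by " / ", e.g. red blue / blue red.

(r1,c5) = black
(r3,c4) = red
(r3,c5) = yellow
(r4,c5) = red
(r5,c1) = yellow
(r5,c4) = black
(r1,c3) = blue
(r3,c3) = green
(r4,c1) = green
(r4,c2) = yellow
(r4,c3) = black
(r5,c3) = red
(r2,c2) = red
(r2,c3) = yellow
(r3,c1) = blue

red green blue yellow black / black red yellow green blue / blue black green red yellow / green yellow black blue red / yellow blue red black green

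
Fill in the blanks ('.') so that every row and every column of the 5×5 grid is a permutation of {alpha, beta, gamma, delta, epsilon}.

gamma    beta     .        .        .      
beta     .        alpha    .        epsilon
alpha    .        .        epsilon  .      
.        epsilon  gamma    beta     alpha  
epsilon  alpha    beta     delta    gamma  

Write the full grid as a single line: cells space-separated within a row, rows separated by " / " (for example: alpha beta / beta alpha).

gamma beta epsilon alpha delta / beta delta alpha gamma epsilon / alpha gamma delta epsilon beta / delta epsilon gamma beta alpha / epsilon alpha beta delta gamma

(r1,c4) = alpha
(r1,c5) = delta
(r2,c4) = gamma
(r3,c3) = delta
(r3,c5) = beta
(r4,c1) = delta
(r1,c3) = epsilon
(r2,c2) = delta
(r3,c2) = gamma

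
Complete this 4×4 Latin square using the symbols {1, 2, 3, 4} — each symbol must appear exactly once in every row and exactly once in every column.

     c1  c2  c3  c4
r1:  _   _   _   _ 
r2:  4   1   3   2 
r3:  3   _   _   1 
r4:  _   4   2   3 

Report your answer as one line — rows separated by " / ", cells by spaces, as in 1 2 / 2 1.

2 3 1 4 / 4 1 3 2 / 3 2 4 1 / 1 4 2 3

(r1,c4): row 1 is empty so far; column 4 has {1,2,3}, so it must be 4.
(r3,c2): row 3 has {1,3}; column 2 has {1,4}, so it must be 2.
(r3,c3): row 3 has {1,2,3}; column 3 has {2,3}, so it must be 4.
(r4,c1): row 4 has {2,3,4}; column 1 has {3,4}, so it must be 1.
(r1,c1): row 1 has {4}; column 1 has {1,3,4}, so it must be 2.
(r1,c2): row 1 has {2,4}; column 2 has {1,2,4}, so it must be 3.
(r1,c3): row 1 has {2,3,4}; column 3 has {2,3,4}, so it must be 1.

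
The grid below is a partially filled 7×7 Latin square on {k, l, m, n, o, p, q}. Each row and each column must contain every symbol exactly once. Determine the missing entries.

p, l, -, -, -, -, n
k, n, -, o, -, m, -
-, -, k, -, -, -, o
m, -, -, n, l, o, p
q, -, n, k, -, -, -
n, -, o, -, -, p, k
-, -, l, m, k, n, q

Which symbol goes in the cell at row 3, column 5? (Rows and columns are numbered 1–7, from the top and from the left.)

n

At row 1, column 4: row 1 has {l,n,p}; column 4 has {k,m,n,o}; that leaves q.
At row 1, column 6: row 1 has {l,n,p,q}; column 6 has {m,n,o,p}; that leaves k.
At row 2, column 7: row 2 has {k,m,n,o}; column 7 has {k,n,o,p,q}; that leaves l.
At row 3, column 1: row 3 has {k,o}; column 1 has {k,m,n,p,q}; that leaves l.
At row 3, column 4: row 3 has {k,l,o}; column 4 has {k,m,n,o,q}; that leaves p.
At row 3, column 6: row 3 has {k,l,o,p}; column 6 has {k,m,n,o,p}; that leaves q.
At row 4, column 3: row 4 has {l,m,n,o,p}; column 3 has {k,l,n,o}; that leaves q.
At row 5, column 6: row 5 has {k,n,q}; column 6 has {k,m,n,o,p,q}; that leaves l.
At row 5, column 7: row 5 has {k,l,n,q}; column 7 has {k,l,n,o,p,q}; that leaves m.
At row 6, column 4: row 6 has {k,n,o,p}; column 4 has {k,m,n,o,p,q}; that leaves l.
At row 7, column 1: row 7 has {k,l,m,n,q}; column 1 has {k,l,m,n,p,q}; that leaves o.
At row 7, column 2: row 7 has {k,l,m,n,o,q}; column 2 has {l,n}; that leaves p.
At row 1, column 3: row 1 has {k,l,n,p,q}; column 3 has {k,l,n,o,q}; that leaves m.
At row 1, column 5: row 1 has {k,l,m,n,p,q}; column 5 has {k,l}; that leaves o.
At row 2, column 3: row 2 has {k,l,m,n,o}; column 3 has {k,l,m,n,o,q}; that leaves p.
At row 2, column 5: row 2 has {k,l,m,n,o,p}; column 5 has {k,l,o}; that leaves q.
At row 3, column 2: row 3 has {k,l,o,p,q}; column 2 has {l,n,p}; that leaves m.
At row 3, column 5: row 3 has {k,l,m,o,p,q}; column 5 has {k,l,o,q}; that leaves n.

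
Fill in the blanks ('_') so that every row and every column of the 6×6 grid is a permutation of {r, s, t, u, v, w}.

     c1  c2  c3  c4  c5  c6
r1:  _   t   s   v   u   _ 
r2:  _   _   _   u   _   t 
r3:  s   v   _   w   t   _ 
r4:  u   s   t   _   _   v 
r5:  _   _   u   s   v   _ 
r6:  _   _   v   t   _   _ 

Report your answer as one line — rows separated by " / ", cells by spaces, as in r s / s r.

(r3,c3) = r
(r3,c6) = u
(r4,c4) = r
(r4,c5) = w
(r2,c3) = w
(r2,c2) = r
(r2,c5) = s
(r5,c2) = w
(r5,c6) = r
(r6,c2) = u
(r6,c5) = r
(r1,c6) = w
(r2,c1) = v
(r5,c1) = t
(r6,c1) = w
(r6,c6) = s
(r1,c1) = r

r t s v u w / v r w u s t / s v r w t u / u s t r w v / t w u s v r / w u v t r s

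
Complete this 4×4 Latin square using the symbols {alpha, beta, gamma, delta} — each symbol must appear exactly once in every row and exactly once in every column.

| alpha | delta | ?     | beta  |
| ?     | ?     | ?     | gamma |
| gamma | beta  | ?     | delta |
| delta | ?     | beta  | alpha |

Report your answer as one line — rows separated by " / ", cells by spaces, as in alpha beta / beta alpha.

alpha delta gamma beta / beta alpha delta gamma / gamma beta alpha delta / delta gamma beta alpha

row 1 has {alpha,beta,delta}; column 3 has {beta} — only gamma is left for (r1,c3).
row 2 has {gamma}; column 1 has {alpha,gamma,delta} — only beta is left for (r2,c1).
row 2 has {beta,gamma}; column 2 has {beta,delta} — only alpha is left for (r2,c2).
row 2 has {alpha,beta,gamma}; column 3 has {beta,gamma} — only delta is left for (r2,c3).
row 3 has {beta,gamma,delta}; column 3 has {beta,gamma,delta} — only alpha is left for (r3,c3).
row 4 has {alpha,beta,delta}; column 2 has {alpha,beta,delta} — only gamma is left for (r4,c2).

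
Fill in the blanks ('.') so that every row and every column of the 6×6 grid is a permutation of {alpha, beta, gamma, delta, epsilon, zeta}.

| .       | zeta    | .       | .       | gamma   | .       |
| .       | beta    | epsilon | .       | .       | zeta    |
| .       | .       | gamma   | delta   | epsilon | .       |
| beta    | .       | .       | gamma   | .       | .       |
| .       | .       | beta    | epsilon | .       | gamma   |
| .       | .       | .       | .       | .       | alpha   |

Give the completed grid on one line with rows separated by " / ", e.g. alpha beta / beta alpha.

delta zeta alpha beta gamma epsilon / gamma beta epsilon alpha delta zeta / zeta alpha gamma delta epsilon beta / beta epsilon zeta gamma alpha delta / alpha delta beta epsilon zeta gamma / epsilon gamma delta zeta beta alpha

(r2,c4) = alpha
(r2,c5) = delta
(r3,c2) = alpha
(r3,c6) = beta
(r5,c2) = delta
(r1,c4) = beta
(r2,c1) = gamma
(r3,c1) = zeta
(r4,c2) = epsilon
(r4,c6) = delta
(r5,c1) = alpha
(r5,c5) = zeta
(r6,c2) = gamma
(r6,c4) = zeta
(r6,c5) = beta
(r1,c6) = epsilon
(r4,c5) = alpha
(r6,c3) = delta
(r1,c1) = delta
(r1,c3) = alpha
(r4,c3) = zeta
(r6,c1) = epsilon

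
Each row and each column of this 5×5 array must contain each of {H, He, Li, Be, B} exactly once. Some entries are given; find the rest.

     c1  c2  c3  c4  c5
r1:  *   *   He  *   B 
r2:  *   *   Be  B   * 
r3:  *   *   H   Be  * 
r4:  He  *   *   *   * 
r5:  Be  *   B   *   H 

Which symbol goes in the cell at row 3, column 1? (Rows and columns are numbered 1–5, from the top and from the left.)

B

Cell (r4,c3): row 4 has {He}; column 3 has {H,He,Be,B} → Li.
Cell (r4,c4): row 4 has {He,Li}; column 4 has {Be,B} → H.
Cell (r4,c5): row 4 has {H,He,Li}; column 5 has {H,B} → Be.
Cell (r1,c4): row 1 has {He,B}; column 4 has {H,Be,B} → Li.
Cell (r4,c2): row 4 has {H,He,Li,Be}; column 2 is empty so far → B.
Cell (r5,c4): row 5 has {H,Be,B}; column 4 has {H,Li,Be,B} → He.
Cell (r1,c1): row 1 has {He,Li,B}; column 1 has {He,Be} → H.
Cell (r1,c2): row 1 has {H,He,Li,B}; column 2 has {B} → Be.
Cell (r2,c1): row 2 has {Be,B}; column 1 has {H,He,Be} → Li.
Cell (r2,c5): row 2 has {Li,Be,B}; column 5 has {H,Be,B} → He.
Cell (r3,c1): row 3 has {H,Be}; column 1 has {H,He,Li,Be} → B.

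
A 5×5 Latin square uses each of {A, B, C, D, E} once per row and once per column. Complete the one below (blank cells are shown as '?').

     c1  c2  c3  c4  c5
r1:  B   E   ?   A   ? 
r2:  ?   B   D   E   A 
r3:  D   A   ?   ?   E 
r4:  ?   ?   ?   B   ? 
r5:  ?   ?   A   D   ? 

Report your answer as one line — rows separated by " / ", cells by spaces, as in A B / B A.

B E C A D / C B D E A / D A B C E / A D E B C / E C A D B

Cell (r1,c3): row 1 has {A,B,E}; column 3 has {A,D} → C.
Cell (r1,c5): row 1 has {A,B,C,E}; column 5 has {A,E} → D.
Cell (r2,c1): row 2 has {A,B,D,E}; column 1 has {B,D} → C.
Cell (r3,c3): row 3 has {A,D,E}; column 3 has {A,C,D} → B.
Cell (r3,c4): row 3 has {A,B,D,E}; column 4 has {A,B,D,E} → C.
Cell (r4,c3): row 4 has {B}; column 3 has {A,B,C,D} → E.
Cell (r4,c5): row 4 has {B,E}; column 5 has {A,D,E} → C.
Cell (r5,c1): row 5 has {A,D}; column 1 has {B,C,D} → E.
Cell (r5,c2): row 5 has {A,D,E}; column 2 has {A,B,E} → C.
Cell (r5,c5): row 5 has {A,C,D,E}; column 5 has {A,C,D,E} → B.
Cell (r4,c1): row 4 has {B,C,E}; column 1 has {B,C,D,E} → A.
Cell (r4,c2): row 4 has {A,B,C,E}; column 2 has {A,B,C,E} → D.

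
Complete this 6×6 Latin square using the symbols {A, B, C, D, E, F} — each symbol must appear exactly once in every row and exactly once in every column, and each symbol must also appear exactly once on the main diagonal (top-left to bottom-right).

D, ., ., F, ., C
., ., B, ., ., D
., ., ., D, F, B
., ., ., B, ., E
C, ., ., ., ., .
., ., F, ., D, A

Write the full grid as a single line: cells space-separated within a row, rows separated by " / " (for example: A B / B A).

D A E F B C / E F B C A D / A E C D F B / F D A B C E / C B D A E F / B C F E D A

At row 5, column 5: row 5 has {C}; column 5 has {D,F}; the diagonal has {A,B,D}; that leaves E.
At row 5, column 6: row 5 has {C,E}; column 6 has {A,B,C,D,E}; that leaves F.
At row 3, column 3: row 3 has {B,D,F}; column 3 has {B,F}; the diagonal has {A,B,D,E}; that leaves C.
At row 5, column 4: row 5 has {C,E,F}; column 4 has {B,D,F}; that leaves A.
At row 2, column 2: row 2 has {B,D}; column 2 is empty so far; the diagonal has {A,B,C,D,E}; that leaves F.
At row 5, column 3: row 5 has {A,C,E,F}; column 3 has {B,C,F}; that leaves D.
At row 4, column 3: row 4 has {B,E}; column 3 has {B,C,D,F}; that leaves A.
At row 4, column 5: row 4 has {A,B,E}; column 5 has {D,E,F}; that leaves C.
At row 5, column 2: row 5 has {A,C,D,E,F}; column 2 has {F}; that leaves B.
At row 1, column 3: row 1 has {C,D,F}; column 3 has {A,B,C,D,F}; that leaves E.
At row 2, column 5: row 2 has {B,D,F}; column 5 has {C,D,E,F}; that leaves A.
At row 4, column 1: row 4 has {A,B,C,E}; column 1 has {C,D}; that leaves F.
At row 4, column 2: row 4 has {A,B,C,E,F}; column 2 has {B,F}; that leaves D.
At row 1, column 2: row 1 has {C,D,E,F}; column 2 has {B,D,F}; that leaves A.
At row 1, column 5: row 1 has {A,C,D,E,F}; column 5 has {A,C,D,E,F}; that leaves B.
At row 2, column 1: row 2 has {A,B,D,F}; column 1 has {C,D,F}; that leaves E.
At row 2, column 4: row 2 has {A,B,D,E,F}; column 4 has {A,B,D,F}; that leaves C.
At row 3, column 1: row 3 has {B,C,D,F}; column 1 has {C,D,E,F}; that leaves A.
At row 3, column 2: row 3 has {A,B,C,D,F}; column 2 has {A,B,D,F}; that leaves E.
At row 6, column 1: row 6 has {A,D,F}; column 1 has {A,C,D,E,F}; that leaves B.
At row 6, column 2: row 6 has {A,B,D,F}; column 2 has {A,B,D,E,F}; that leaves C.
At row 6, column 4: row 6 has {A,B,C,D,F}; column 4 has {A,B,C,D,F}; that leaves E.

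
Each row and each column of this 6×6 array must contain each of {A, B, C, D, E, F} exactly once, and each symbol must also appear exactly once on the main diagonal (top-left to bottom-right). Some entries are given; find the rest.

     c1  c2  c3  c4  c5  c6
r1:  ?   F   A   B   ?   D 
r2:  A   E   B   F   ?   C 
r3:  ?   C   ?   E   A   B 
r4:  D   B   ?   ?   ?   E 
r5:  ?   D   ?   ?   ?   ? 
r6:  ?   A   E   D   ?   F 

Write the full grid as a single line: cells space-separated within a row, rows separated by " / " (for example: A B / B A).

C F A B E D / A E B F D C / F C D E A B / D B C A F E / E D F C B A / B A E D C F

(r1,c1) = C
(r1,c5) = E
(r2,c5) = D
(r3,c1) = F
(r3,c3) = D
(r4,c4) = A
(r5,c4) = C
(r5,c5) = B
(r5,c6) = A
(r6,c1) = B
(r6,c5) = C
(r4,c5) = F
(r5,c1) = E
(r5,c3) = F
(r4,c3) = C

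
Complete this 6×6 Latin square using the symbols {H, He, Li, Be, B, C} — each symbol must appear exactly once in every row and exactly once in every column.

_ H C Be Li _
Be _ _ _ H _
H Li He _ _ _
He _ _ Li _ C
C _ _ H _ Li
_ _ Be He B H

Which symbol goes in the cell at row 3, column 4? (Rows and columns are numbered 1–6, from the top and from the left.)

B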